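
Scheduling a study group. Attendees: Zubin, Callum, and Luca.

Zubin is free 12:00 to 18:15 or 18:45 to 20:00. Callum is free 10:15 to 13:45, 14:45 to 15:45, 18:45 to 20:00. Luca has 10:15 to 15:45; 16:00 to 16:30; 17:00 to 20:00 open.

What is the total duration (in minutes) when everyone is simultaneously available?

Zubin ∩ Callum: 12:00-13:45, 14:45-15:45, 18:45-20:00.
Zubin ∩ Callum ∩ Luca: 12:00-13:45, 14:45-15:45, 18:45-20:00.
Summing the common windows: 105 + 60 + 75 = 240 minutes.

240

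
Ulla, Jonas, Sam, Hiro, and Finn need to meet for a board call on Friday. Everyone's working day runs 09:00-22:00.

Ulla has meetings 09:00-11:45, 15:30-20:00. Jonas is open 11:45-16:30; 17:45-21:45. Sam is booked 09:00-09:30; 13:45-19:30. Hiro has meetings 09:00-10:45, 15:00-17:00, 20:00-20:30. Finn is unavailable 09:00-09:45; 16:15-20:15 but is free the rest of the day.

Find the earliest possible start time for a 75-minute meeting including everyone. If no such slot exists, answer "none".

Ulla free: 11:45-15:30, 20:00-22:00 (invert busy blocks within the working day).
Jonas free: 11:45-16:30, 17:45-21:45.
Sam free: 09:30-13:45, 19:30-22:00 (invert busy blocks within the working day).
Hiro free: 10:45-15:00, 17:00-20:00, 20:30-22:00 (invert busy blocks within the working day).
Finn free: 09:45-16:15, 20:15-22:00 (invert busy blocks within the working day).
Ulla ∩ Jonas: 11:45-15:30, 20:00-21:45.
Ulla ∩ Jonas ∩ Sam: 11:45-13:45, 20:00-21:45.
Ulla ∩ Jonas ∩ Sam ∩ Hiro: 11:45-13:45, 20:30-21:45.
Ulla ∩ Jonas ∩ Sam ∩ Hiro ∩ Finn: 11:45-13:45, 20:30-21:45.
The first common window of at least 75 minutes is 11:45-13:45, so the earliest start is 11:45.

11:45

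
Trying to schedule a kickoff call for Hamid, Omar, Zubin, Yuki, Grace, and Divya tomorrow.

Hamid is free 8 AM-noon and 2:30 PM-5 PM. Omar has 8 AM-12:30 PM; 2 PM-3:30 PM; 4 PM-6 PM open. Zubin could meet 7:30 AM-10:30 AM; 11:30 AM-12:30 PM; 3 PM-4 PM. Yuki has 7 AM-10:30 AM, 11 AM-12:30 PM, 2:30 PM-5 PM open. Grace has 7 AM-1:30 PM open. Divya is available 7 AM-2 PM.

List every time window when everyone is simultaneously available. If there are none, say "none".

Hamid ∩ Omar: 08:00-12:00, 14:30-15:30, 16:00-17:00.
Hamid ∩ Omar ∩ Zubin: 08:00-10:30, 11:30-12:00, 15:00-15:30.
Hamid ∩ Omar ∩ Zubin ∩ Yuki: 08:00-10:30, 11:30-12:00, 15:00-15:30.
Hamid ∩ Omar ∩ Zubin ∩ Yuki ∩ Grace: 08:00-10:30, 11:30-12:00.
Hamid ∩ Omar ∩ Zubin ∩ Yuki ∩ Grace ∩ Divya: 08:00-10:30, 11:30-12:00.
So the common availability across everyone is 08:00-10:30, 11:30-12:00.

08:00-10:30, 11:30-12:00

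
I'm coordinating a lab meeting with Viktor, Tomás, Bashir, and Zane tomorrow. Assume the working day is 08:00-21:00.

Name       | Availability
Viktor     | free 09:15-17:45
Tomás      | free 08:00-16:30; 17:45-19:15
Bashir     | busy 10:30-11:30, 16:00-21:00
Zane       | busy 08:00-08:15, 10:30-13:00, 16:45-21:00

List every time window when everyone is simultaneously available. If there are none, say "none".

Viktor free: 09:15-17:45.
Tomás free: 08:00-16:30, 17:45-19:15.
Bashir free: 08:00-10:30, 11:30-16:00 (invert busy blocks within the working day).
Zane free: 08:15-10:30, 13:00-16:45 (invert busy blocks within the working day).
Viktor ∩ Tomás: 09:15-16:30.
Viktor ∩ Tomás ∩ Bashir: 09:15-10:30, 11:30-16:00.
Viktor ∩ Tomás ∩ Bashir ∩ Zane: 09:15-10:30, 13:00-16:00.

09:15-10:30, 13:00-16:00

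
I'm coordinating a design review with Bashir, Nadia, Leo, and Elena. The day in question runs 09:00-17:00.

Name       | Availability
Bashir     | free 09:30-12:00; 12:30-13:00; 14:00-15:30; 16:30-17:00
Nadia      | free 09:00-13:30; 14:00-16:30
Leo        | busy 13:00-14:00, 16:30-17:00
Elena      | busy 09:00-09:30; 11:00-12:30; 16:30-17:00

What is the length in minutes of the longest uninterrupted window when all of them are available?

90

Bashir free: 09:30-12:00, 12:30-13:00, 14:00-15:30, 16:30-17:00.
Nadia free: 09:00-13:30, 14:00-16:30.
Leo free: 09:00-13:00, 14:00-16:30 (invert busy blocks within the working day).
Elena free: 09:30-11:00, 12:30-16:30 (invert busy blocks within the working day).
Bashir ∩ Nadia: 09:30-12:00, 12:30-13:00, 14:00-15:30.
Bashir ∩ Nadia ∩ Leo: 09:30-12:00, 12:30-13:00, 14:00-15:30.
Bashir ∩ Nadia ∩ Leo ∩ Elena: 09:30-11:00, 12:30-13:00, 14:00-15:30.
Those are the intersection windows.
The longest is 09:30-11:00 at 90 minutes.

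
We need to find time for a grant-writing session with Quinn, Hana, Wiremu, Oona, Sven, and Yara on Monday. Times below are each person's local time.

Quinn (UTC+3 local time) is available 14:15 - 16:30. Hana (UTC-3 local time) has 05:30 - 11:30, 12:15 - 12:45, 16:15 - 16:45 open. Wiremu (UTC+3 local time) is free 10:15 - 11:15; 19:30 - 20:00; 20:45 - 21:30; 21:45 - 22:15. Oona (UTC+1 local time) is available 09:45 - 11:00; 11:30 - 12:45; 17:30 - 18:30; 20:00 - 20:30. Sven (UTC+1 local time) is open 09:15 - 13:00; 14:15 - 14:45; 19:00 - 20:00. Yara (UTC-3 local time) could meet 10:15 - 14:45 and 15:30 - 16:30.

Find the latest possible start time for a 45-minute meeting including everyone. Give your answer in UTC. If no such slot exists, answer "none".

Quinn in UTC: 11:15-13:30 (subtract 3h to convert from UTC+3).
Hana in UTC: 08:30-14:30, 15:15-15:45, 19:15-19:45 (add 3h to convert from UTC-3).
Wiremu in UTC: 07:15-08:15, 16:30-17:00, 17:45-18:30, 18:45-19:15 (subtract 3h to convert from UTC+3).
Oona in UTC: 08:45-10:00, 10:30-11:45, 16:30-17:30, 19:00-19:30 (subtract 1h to convert from UTC+1).
Sven in UTC: 08:15-12:00, 13:15-13:45, 18:00-19:00 (subtract 1h to convert from UTC+1).
Yara in UTC: 13:15-17:45, 18:30-19:30 (add 3h to convert from UTC-3).
Quinn ∩ Hana: 11:15-13:30.
Quinn ∩ Hana ∩ Wiremu: ∅.
Quinn ∩ Hana ∩ Wiremu ∩ Oona: ∅.
Quinn ∩ Hana ∩ Wiremu ∩ Oona ∩ Sven: ∅.
Quinn ∩ Hana ∩ Wiremu ∩ Oona ∩ Sven ∩ Yara: ∅.
There is no time when everyone is free.
No common window is at least 45 minutes long.

none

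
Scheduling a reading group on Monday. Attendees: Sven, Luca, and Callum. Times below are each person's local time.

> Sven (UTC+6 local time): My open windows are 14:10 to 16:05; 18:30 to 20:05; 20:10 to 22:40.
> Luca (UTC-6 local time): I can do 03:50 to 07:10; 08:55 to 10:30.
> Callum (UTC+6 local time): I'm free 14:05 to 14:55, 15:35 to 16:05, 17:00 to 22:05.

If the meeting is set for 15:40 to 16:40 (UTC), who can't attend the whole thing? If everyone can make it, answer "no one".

Callum, Luca

Sven in UTC: 08:10-10:05, 12:30-14:05, 14:10-16:40 (subtract 6h to convert from UTC+6).
Luca in UTC: 09:50-13:10, 14:55-16:30 (add 6h to convert from UTC-6).
Callum in UTC: 08:05-08:55, 09:35-10:05, 11:00-16:05 (subtract 6h to convert from UTC+6).
Sven: free for 15:40-16:40. Luca: not fully free for 15:40-16:40. Callum: not fully free for 15:40-16:40.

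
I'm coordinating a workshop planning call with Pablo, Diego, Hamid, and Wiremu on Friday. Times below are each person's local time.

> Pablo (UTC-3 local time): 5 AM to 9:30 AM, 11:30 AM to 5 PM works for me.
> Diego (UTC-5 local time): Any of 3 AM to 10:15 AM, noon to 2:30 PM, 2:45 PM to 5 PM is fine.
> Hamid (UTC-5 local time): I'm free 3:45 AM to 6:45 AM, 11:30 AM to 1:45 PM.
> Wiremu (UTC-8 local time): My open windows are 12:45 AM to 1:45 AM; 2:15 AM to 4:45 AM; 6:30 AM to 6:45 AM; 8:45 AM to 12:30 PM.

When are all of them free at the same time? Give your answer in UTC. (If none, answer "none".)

08:45-09:45, 10:15-11:45, 17:00-18:45

Pablo in UTC: 08:00-12:30, 14:30-20:00 (add 3h to convert from UTC-3).
Diego in UTC: 08:00-15:15, 17:00-19:30, 19:45-22:00 (add 5h to convert from UTC-5).
Hamid in UTC: 08:45-11:45, 16:30-18:45 (add 5h to convert from UTC-5).
Wiremu in UTC: 08:45-09:45, 10:15-12:45, 14:30-14:45, 16:45-20:30 (add 8h to convert from UTC-8).
Pablo ∩ Diego: 08:00-12:30, 14:30-15:15, 17:00-19:30, 19:45-20:00.
Pablo ∩ Diego ∩ Hamid: 08:45-11:45, 17:00-18:45.
Pablo ∩ Diego ∩ Hamid ∩ Wiremu: 08:45-09:45, 10:15-11:45, 17:00-18:45.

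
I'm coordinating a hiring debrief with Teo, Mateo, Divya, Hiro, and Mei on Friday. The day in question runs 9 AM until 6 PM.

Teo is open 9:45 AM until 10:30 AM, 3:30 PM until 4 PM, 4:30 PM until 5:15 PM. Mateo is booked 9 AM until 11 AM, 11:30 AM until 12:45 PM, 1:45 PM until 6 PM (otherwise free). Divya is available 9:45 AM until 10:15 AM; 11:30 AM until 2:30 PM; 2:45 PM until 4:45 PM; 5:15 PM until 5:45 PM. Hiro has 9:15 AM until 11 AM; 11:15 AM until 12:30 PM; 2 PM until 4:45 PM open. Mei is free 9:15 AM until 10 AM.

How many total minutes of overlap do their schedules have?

Teo free: 09:45-10:30, 15:30-16:00, 16:30-17:15.
Mateo free: 11:00-11:30, 12:45-13:45 (invert busy blocks within the working day).
Divya free: 09:45-10:15, 11:30-14:30, 14:45-16:45, 17:15-17:45.
Hiro free: 09:15-11:00, 11:15-12:30, 14:00-16:45.
Mei free: 09:15-10:00.
Teo ∩ Mateo: ∅.
Teo ∩ Mateo ∩ Divya: ∅.
Teo ∩ Mateo ∩ Divya ∩ Hiro: ∅.
Teo ∩ Mateo ∩ Divya ∩ Hiro ∩ Mei: ∅.
There is no time when everyone is free.
There is no common window, so the total is 0 minutes.

0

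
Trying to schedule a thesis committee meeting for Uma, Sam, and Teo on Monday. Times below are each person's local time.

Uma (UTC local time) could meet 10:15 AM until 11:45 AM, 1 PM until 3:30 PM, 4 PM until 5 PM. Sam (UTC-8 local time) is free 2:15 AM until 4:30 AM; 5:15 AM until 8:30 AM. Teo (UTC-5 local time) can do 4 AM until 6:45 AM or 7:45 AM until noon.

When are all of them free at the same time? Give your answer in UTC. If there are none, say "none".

Uma in UTC: 10:15-11:45, 13:00-15:30, 16:00-17:00.
Sam in UTC: 10:15-12:30, 13:15-16:30 (add 8h to convert from UTC-8).
Teo in UTC: 09:00-11:45, 12:45-17:00 (add 5h to convert from UTC-5).
Uma ∩ Sam: 10:15-11:45, 13:15-15:30, 16:00-16:30.
Uma ∩ Sam ∩ Teo: 10:15-11:45, 13:15-15:30, 16:00-16:30.

10:15-11:45, 13:15-15:30, 16:00-16:30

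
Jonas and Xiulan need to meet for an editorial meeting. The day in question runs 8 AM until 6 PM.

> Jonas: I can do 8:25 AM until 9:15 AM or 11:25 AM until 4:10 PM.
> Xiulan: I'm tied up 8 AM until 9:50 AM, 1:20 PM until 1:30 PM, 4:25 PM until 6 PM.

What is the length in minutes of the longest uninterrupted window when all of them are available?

Jonas free: 08:25-09:15, 11:25-16:10.
Xiulan free: 09:50-13:20, 13:30-16:25 (invert busy blocks within the working day).
Jonas ∩ Xiulan: 11:25-13:20, 13:30-16:10.
The longest is 13:30-16:10 at 160 minutes.

160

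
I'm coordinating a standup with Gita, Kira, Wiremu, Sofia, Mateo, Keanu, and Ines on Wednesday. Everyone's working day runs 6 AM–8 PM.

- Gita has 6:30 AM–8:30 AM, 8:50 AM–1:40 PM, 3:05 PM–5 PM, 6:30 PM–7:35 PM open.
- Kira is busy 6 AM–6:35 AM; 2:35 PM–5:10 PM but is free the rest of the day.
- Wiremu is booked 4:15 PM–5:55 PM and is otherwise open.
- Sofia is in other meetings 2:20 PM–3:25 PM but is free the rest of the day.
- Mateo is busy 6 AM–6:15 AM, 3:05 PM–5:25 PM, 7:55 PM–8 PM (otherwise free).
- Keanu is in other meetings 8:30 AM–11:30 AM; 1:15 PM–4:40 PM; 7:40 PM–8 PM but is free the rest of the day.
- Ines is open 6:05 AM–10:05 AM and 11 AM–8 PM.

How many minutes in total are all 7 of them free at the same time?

285

Gita free: 06:30-08:30, 08:50-13:40, 15:05-17:00, 18:30-19:35.
Kira free: 06:35-14:35, 17:10-20:00 (invert busy blocks within the working day).
Wiremu free: 06:00-16:15, 17:55-20:00 (invert busy blocks within the working day).
Sofia free: 06:00-14:20, 15:25-20:00 (invert busy blocks within the working day).
Mateo free: 06:15-15:05, 17:25-19:55 (invert busy blocks within the working day).
Keanu free: 06:00-08:30, 11:30-13:15, 16:40-19:40 (invert busy blocks within the working day).
Ines free: 06:05-10:05, 11:00-20:00.
Gita ∩ Kira: 06:35-08:30, 08:50-13:40, 18:30-19:35.
Gita ∩ Kira ∩ Wiremu: 06:35-08:30, 08:50-13:40, 18:30-19:35.
Gita ∩ Kira ∩ Wiremu ∩ Sofia: 06:35-08:30, 08:50-13:40, 18:30-19:35.
Gita ∩ Kira ∩ Wiremu ∩ Sofia ∩ Mateo: 06:35-08:30, 08:50-13:40, 18:30-19:35.
Gita ∩ Kira ∩ Wiremu ∩ Sofia ∩ Mateo ∩ Keanu: 06:35-08:30, 11:30-13:15, 18:30-19:35.
Gita ∩ Kira ∩ Wiremu ∩ Sofia ∩ Mateo ∩ Keanu ∩ Ines: 06:35-08:30, 11:30-13:15, 18:30-19:35.
So the common availability across everyone is 06:35-08:30, 11:30-13:15, 18:30-19:35.
Summing the common windows: 115 + 105 + 65 = 285 minutes.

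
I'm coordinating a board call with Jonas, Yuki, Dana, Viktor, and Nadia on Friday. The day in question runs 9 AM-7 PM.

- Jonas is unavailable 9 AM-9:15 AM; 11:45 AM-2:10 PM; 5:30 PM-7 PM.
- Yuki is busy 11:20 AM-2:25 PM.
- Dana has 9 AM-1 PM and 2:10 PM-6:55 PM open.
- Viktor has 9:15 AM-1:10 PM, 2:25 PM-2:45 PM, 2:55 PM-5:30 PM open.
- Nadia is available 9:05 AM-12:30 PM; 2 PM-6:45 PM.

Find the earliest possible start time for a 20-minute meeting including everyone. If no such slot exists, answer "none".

09:15

Jonas free: 09:15-11:45, 14:10-17:30 (invert busy blocks within the working day).
Yuki free: 09:00-11:20, 14:25-19:00 (invert busy blocks within the working day).
Dana free: 09:00-13:00, 14:10-18:55.
Viktor free: 09:15-13:10, 14:25-14:45, 14:55-17:30.
Nadia free: 09:05-12:30, 14:00-18:45.
Jonas ∩ Yuki: 09:15-11:20, 14:25-17:30.
Jonas ∩ Yuki ∩ Dana: 09:15-11:20, 14:25-17:30.
Jonas ∩ Yuki ∩ Dana ∩ Viktor: 09:15-11:20, 14:25-14:45, 14:55-17:30.
Jonas ∩ Yuki ∩ Dana ∩ Viktor ∩ Nadia: 09:15-11:20, 14:25-14:45, 14:55-17:30.
The first common window of at least 20 minutes is 09:15-11:20, so the earliest start is 09:15.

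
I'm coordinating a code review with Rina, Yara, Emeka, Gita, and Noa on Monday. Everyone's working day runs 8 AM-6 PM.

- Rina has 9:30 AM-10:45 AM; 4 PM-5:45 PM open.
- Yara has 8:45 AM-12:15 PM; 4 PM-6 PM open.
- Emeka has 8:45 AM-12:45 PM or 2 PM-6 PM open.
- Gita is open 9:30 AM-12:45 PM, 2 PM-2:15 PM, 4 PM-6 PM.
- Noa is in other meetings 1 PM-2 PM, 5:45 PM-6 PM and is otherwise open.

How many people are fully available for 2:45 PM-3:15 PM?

Rina free: 09:30-10:45, 16:00-17:45.
Yara free: 08:45-12:15, 16:00-18:00.
Emeka free: 08:45-12:45, 14:00-18:00.
Gita free: 09:30-12:45, 14:00-14:15, 16:00-18:00.
Noa free: 08:00-13:00, 14:00-17:45 (invert busy blocks within the working day).
Emeka and Noa can make the full 14:45-15:15 slot — that's 2.

2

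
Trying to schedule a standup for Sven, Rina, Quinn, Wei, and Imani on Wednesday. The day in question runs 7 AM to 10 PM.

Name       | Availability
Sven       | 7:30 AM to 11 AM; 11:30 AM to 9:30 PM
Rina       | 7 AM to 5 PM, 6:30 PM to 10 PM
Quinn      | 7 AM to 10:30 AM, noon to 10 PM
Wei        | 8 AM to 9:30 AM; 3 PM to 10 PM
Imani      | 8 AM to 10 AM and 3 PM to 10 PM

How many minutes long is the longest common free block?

Sven ∩ Rina: 07:30-11:00, 11:30-17:00, 18:30-21:30.
Sven ∩ Rina ∩ Quinn: 07:30-10:30, 12:00-17:00, 18:30-21:30.
Sven ∩ Rina ∩ Quinn ∩ Wei: 08:00-09:30, 15:00-17:00, 18:30-21:30.
Sven ∩ Rina ∩ Quinn ∩ Wei ∩ Imani: 08:00-09:30, 15:00-17:00, 18:30-21:30.
The longest is 18:30-21:30 at 180 minutes.

180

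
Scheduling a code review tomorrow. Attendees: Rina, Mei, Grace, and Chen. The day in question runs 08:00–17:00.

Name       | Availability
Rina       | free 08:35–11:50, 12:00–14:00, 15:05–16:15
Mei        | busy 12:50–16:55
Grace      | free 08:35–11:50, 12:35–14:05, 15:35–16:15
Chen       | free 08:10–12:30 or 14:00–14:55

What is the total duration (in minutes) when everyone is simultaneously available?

195

Rina free: 08:35-11:50, 12:00-14:00, 15:05-16:15.
Mei free: 08:00-12:50, 16:55-17:00 (invert busy blocks within the working day).
Grace free: 08:35-11:50, 12:35-14:05, 15:35-16:15.
Chen free: 08:10-12:30, 14:00-14:55.
Rina ∩ Mei: 08:35-11:50, 12:00-12:50.
Rina ∩ Mei ∩ Grace: 08:35-11:50, 12:35-12:50.
Rina ∩ Mei ∩ Grace ∩ Chen: 08:35-11:50.
Those are the intersection windows.
That's a single block of 195 minutes.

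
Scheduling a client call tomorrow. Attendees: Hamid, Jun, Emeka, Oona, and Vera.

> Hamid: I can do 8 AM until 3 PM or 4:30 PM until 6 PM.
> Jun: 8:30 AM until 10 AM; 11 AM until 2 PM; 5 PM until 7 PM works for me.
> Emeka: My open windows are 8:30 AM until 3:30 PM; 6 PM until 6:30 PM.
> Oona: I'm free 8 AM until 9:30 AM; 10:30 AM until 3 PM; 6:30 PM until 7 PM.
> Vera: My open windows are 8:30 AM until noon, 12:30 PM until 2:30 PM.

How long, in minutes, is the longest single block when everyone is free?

90

Hamid ∩ Jun: 08:30-10:00, 11:00-14:00, 17:00-18:00.
Hamid ∩ Jun ∩ Emeka: 08:30-10:00, 11:00-14:00.
Hamid ∩ Jun ∩ Emeka ∩ Oona: 08:30-09:30, 11:00-14:00.
Hamid ∩ Jun ∩ Emeka ∩ Oona ∩ Vera: 08:30-09:30, 11:00-12:00, 12:30-14:00.
The longest is 12:30-14:00 at 90 minutes.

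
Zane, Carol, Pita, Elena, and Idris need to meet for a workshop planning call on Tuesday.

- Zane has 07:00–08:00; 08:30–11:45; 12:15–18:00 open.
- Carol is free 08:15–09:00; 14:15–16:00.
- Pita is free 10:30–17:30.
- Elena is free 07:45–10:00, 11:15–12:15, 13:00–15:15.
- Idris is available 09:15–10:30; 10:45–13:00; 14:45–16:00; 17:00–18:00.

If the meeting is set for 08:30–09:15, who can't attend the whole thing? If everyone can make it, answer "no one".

Carol, Idris, Pita

Zane: free for 08:30-09:15. Carol: not fully free for 08:30-09:15. Pita: not fully free for 08:30-09:15. Elena: free for 08:30-09:15. Idris: not fully free for 08:30-09:15.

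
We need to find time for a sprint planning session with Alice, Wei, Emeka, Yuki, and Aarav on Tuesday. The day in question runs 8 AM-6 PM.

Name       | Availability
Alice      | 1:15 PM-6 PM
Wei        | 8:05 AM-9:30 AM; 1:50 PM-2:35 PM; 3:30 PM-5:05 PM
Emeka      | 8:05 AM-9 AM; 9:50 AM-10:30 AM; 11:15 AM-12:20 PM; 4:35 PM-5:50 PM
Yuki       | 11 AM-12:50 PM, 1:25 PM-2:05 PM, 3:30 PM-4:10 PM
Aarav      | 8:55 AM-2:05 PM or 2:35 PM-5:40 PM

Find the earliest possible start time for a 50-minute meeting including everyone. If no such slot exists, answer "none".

none

Alice ∩ Wei: 13:50-14:35, 15:30-17:05.
Alice ∩ Wei ∩ Emeka: 16:35-17:05.
Alice ∩ Wei ∩ Emeka ∩ Yuki: ∅.
Alice ∩ Wei ∩ Emeka ∩ Yuki ∩ Aarav: ∅.
There is no time when everyone is free.
No common window is at least 50 minutes long.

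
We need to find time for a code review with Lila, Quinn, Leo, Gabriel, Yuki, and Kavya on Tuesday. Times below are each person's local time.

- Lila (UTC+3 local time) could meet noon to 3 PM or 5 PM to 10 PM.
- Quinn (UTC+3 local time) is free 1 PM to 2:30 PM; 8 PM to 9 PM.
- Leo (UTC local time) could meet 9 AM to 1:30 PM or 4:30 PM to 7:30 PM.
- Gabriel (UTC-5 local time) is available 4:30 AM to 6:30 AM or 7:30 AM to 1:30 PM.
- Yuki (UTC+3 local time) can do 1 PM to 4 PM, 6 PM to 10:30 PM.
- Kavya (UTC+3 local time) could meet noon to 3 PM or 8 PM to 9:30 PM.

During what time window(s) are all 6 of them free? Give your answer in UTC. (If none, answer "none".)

10:00-11:30, 17:00-18:00

Lila in UTC: 09:00-12:00, 14:00-19:00 (subtract 3h to convert from UTC+3).
Quinn in UTC: 10:00-11:30, 17:00-18:00 (subtract 3h to convert from UTC+3).
Leo in UTC: 09:00-13:30, 16:30-19:30.
Gabriel in UTC: 09:30-11:30, 12:30-18:30 (add 5h to convert from UTC-5).
Yuki in UTC: 10:00-13:00, 15:00-19:30 (subtract 3h to convert from UTC+3).
Kavya in UTC: 09:00-12:00, 17:00-18:30 (subtract 3h to convert from UTC+3).
Lila ∩ Quinn: 10:00-11:30, 17:00-18:00.
Lila ∩ Quinn ∩ Leo: 10:00-11:30, 17:00-18:00.
Lila ∩ Quinn ∩ Leo ∩ Gabriel: 10:00-11:30, 17:00-18:00.
Lila ∩ Quinn ∩ Leo ∩ Gabriel ∩ Yuki: 10:00-11:30, 17:00-18:00.
Lila ∩ Quinn ∩ Leo ∩ Gabriel ∩ Yuki ∩ Kavya: 10:00-11:30, 17:00-18:00.
So the common availability across everyone is 10:00-11:30, 17:00-18:00.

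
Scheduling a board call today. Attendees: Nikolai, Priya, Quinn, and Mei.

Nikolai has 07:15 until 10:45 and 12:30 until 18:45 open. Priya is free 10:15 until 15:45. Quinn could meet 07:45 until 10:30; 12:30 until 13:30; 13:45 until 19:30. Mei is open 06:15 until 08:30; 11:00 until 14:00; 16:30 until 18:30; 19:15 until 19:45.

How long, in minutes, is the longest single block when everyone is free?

Nikolai ∩ Priya: 10:15-10:45, 12:30-15:45.
Nikolai ∩ Priya ∩ Quinn: 10:15-10:30, 12:30-13:30, 13:45-15:45.
Nikolai ∩ Priya ∩ Quinn ∩ Mei: 12:30-13:30, 13:45-14:00.
The longest is 12:30-13:30 at 60 minutes.

60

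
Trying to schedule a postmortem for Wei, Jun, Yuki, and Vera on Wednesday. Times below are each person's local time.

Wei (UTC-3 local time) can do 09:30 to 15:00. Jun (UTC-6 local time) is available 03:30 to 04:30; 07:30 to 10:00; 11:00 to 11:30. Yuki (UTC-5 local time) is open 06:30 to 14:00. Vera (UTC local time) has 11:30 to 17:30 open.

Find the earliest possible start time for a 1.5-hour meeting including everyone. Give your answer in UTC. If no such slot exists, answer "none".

13:30

Wei in UTC: 12:30-18:00 (add 3h to convert from UTC-3).
Jun in UTC: 09:30-10:30, 13:30-16:00, 17:00-17:30 (add 6h to convert from UTC-6).
Yuki in UTC: 11:30-19:00 (add 5h to convert from UTC-5).
Vera in UTC: 11:30-17:30.
Wei ∩ Jun: 13:30-16:00, 17:00-17:30.
Wei ∩ Jun ∩ Yuki: 13:30-16:00, 17:00-17:30.
Wei ∩ Jun ∩ Yuki ∩ Vera: 13:30-16:00, 17:00-17:30.
So the common availability across everyone is 13:30-16:00, 17:00-17:30.
The first common window of at least 90 minutes is 13:30-16:00, so the earliest start is 13:30.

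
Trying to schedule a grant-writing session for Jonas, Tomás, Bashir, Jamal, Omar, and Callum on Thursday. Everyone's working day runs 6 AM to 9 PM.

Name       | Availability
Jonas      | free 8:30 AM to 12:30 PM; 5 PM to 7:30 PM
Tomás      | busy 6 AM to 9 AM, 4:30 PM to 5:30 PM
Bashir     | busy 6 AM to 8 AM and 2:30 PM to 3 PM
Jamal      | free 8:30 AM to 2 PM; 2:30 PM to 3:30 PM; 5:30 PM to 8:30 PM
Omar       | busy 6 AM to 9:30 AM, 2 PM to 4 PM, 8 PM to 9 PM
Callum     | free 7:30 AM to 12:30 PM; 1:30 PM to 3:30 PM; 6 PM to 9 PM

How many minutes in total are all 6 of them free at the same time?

Jonas free: 08:30-12:30, 17:00-19:30.
Tomás free: 09:00-16:30, 17:30-21:00 (invert busy blocks within the working day).
Bashir free: 08:00-14:30, 15:00-21:00 (invert busy blocks within the working day).
Jamal free: 08:30-14:00, 14:30-15:30, 17:30-20:30.
Omar free: 09:30-14:00, 16:00-20:00 (invert busy blocks within the working day).
Callum free: 07:30-12:30, 13:30-15:30, 18:00-21:00.
Jonas ∩ Tomás: 09:00-12:30, 17:30-19:30.
Jonas ∩ Tomás ∩ Bashir: 09:00-12:30, 17:30-19:30.
Jonas ∩ Tomás ∩ Bashir ∩ Jamal: 09:00-12:30, 17:30-19:30.
Jonas ∩ Tomás ∩ Bashir ∩ Jamal ∩ Omar: 09:30-12:30, 17:30-19:30.
Jonas ∩ Tomás ∩ Bashir ∩ Jamal ∩ Omar ∩ Callum: 09:30-12:30, 18:00-19:30.
Summing the common windows: 180 + 90 = 270 minutes.

270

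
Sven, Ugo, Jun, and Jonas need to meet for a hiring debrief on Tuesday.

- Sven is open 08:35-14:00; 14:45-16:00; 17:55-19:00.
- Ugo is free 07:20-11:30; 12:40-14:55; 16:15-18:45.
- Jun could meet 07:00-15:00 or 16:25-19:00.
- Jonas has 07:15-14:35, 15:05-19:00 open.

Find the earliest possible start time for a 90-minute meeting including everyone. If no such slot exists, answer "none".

Sven ∩ Ugo: 08:35-11:30, 12:40-14:00, 14:45-14:55, 17:55-18:45.
Sven ∩ Ugo ∩ Jun: 08:35-11:30, 12:40-14:00, 14:45-14:55, 17:55-18:45.
Sven ∩ Ugo ∩ Jun ∩ Jonas: 08:35-11:30, 12:40-14:00, 17:55-18:45.
The first common window of at least 90 minutes is 08:35-11:30, so the earliest start is 08:35.

08:35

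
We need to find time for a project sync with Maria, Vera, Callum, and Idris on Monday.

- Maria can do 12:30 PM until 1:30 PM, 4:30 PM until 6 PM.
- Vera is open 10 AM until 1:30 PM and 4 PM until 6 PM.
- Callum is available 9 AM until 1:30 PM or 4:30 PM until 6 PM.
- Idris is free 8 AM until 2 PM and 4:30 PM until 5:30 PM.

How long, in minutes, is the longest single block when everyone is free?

Maria ∩ Vera: 12:30-13:30, 16:30-18:00.
Maria ∩ Vera ∩ Callum: 12:30-13:30, 16:30-18:00.
Maria ∩ Vera ∩ Callum ∩ Idris: 12:30-13:30, 16:30-17:30.
Those are the intersection windows.
The longest is 12:30-13:30 at 60 minutes.

60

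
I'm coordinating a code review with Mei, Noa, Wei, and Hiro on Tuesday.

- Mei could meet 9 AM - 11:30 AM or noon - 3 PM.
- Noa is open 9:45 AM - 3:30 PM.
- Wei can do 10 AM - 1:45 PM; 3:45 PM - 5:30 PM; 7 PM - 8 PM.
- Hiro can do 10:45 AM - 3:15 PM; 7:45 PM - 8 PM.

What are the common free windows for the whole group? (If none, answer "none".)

10:45-11:30, 12:00-13:45

Mei ∩ Noa: 09:45-11:30, 12:00-15:00.
Mei ∩ Noa ∩ Wei: 10:00-11:30, 12:00-13:45.
Mei ∩ Noa ∩ Wei ∩ Hiro: 10:45-11:30, 12:00-13:45.
Those are the intersection windows.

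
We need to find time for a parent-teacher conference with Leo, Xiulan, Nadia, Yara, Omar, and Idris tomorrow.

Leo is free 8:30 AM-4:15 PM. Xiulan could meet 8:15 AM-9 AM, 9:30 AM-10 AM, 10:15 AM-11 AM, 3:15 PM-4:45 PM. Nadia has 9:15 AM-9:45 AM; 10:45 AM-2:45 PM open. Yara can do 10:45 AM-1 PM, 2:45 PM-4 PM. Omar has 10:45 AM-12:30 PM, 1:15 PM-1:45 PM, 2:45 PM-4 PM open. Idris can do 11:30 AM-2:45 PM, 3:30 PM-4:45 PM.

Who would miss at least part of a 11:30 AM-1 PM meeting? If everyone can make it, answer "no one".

Leo: free for 11:30-13:00. Xiulan: not fully free for 11:30-13:00. Nadia: free for 11:30-13:00. Yara: free for 11:30-13:00. Omar: not fully free for 11:30-13:00. Idris: free for 11:30-13:00.

Omar, Xiulan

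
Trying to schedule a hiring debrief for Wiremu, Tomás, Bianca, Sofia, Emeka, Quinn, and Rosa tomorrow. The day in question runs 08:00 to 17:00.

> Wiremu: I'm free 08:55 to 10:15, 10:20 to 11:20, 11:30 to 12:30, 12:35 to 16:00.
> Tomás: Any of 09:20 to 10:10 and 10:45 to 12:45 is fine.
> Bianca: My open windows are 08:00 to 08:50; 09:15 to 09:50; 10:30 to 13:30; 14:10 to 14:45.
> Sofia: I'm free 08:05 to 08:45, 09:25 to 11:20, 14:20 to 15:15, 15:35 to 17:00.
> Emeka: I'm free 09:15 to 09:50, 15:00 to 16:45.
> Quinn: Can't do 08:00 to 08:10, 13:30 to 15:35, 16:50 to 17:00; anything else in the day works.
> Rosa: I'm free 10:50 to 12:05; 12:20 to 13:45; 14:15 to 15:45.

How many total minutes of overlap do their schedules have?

Wiremu free: 08:55-10:15, 10:20-11:20, 11:30-12:30, 12:35-16:00.
Tomás free: 09:20-10:10, 10:45-12:45.
Bianca free: 08:00-08:50, 09:15-09:50, 10:30-13:30, 14:10-14:45.
Sofia free: 08:05-08:45, 09:25-11:20, 14:20-15:15, 15:35-17:00.
Emeka free: 09:15-09:50, 15:00-16:45.
Quinn free: 08:10-13:30, 15:35-16:50 (invert busy blocks within the working day).
Rosa free: 10:50-12:05, 12:20-13:45, 14:15-15:45.
Wiremu ∩ Tomás: 09:20-10:10, 10:45-11:20, 11:30-12:30, 12:35-12:45.
Wiremu ∩ Tomás ∩ Bianca: 09:20-09:50, 10:45-11:20, 11:30-12:30, 12:35-12:45.
Wiremu ∩ Tomás ∩ Bianca ∩ Sofia: 09:25-09:50, 10:45-11:20.
Wiremu ∩ Tomás ∩ Bianca ∩ Sofia ∩ Emeka: 09:25-09:50.
Wiremu ∩ Tomás ∩ Bianca ∩ Sofia ∩ Emeka ∩ Quinn: 09:25-09:50.
Wiremu ∩ Tomás ∩ Bianca ∩ Sofia ∩ Emeka ∩ Quinn ∩ Rosa: ∅.
There is no time when everyone is free.
There is no common window, so the total is 0 minutes.

0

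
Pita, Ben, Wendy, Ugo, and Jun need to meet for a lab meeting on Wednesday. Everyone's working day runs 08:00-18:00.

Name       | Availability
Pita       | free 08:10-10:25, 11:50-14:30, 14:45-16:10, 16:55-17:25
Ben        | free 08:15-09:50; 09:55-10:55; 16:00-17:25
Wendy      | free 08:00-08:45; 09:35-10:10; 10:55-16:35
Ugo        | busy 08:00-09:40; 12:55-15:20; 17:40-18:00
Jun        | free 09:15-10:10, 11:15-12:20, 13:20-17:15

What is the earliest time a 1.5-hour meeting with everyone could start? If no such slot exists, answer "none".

none

Pita free: 08:10-10:25, 11:50-14:30, 14:45-16:10, 16:55-17:25.
Ben free: 08:15-09:50, 09:55-10:55, 16:00-17:25.
Wendy free: 08:00-08:45, 09:35-10:10, 10:55-16:35.
Ugo free: 09:40-12:55, 15:20-17:40 (invert busy blocks within the working day).
Jun free: 09:15-10:10, 11:15-12:20, 13:20-17:15.
Pita ∩ Ben: 08:15-09:50, 09:55-10:25, 16:00-16:10, 16:55-17:25.
Pita ∩ Ben ∩ Wendy: 08:15-08:45, 09:35-09:50, 09:55-10:10, 16:00-16:10.
Pita ∩ Ben ∩ Wendy ∩ Ugo: 09:40-09:50, 09:55-10:10, 16:00-16:10.
Pita ∩ Ben ∩ Wendy ∩ Ugo ∩ Jun: 09:40-09:50, 09:55-10:10, 16:00-16:10.
Those are the intersection windows.
No common window is at least 90 minutes long.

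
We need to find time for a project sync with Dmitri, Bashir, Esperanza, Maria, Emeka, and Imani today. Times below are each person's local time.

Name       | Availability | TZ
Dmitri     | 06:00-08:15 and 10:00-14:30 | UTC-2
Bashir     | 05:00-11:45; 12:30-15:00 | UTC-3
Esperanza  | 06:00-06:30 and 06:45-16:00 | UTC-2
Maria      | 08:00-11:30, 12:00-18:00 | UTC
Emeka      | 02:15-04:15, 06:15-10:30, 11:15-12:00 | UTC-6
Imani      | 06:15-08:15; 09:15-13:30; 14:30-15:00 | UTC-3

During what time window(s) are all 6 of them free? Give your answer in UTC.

Dmitri in UTC: 08:00-10:15, 12:00-16:30 (add 2h to convert from UTC-2).
Bashir in UTC: 08:00-14:45, 15:30-18:00 (add 3h to convert from UTC-3).
Esperanza in UTC: 08:00-08:30, 08:45-18:00 (add 2h to convert from UTC-2).
Maria in UTC: 08:00-11:30, 12:00-18:00.
Emeka in UTC: 08:15-10:15, 12:15-16:30, 17:15-18:00 (add 6h to convert from UTC-6).
Imani in UTC: 09:15-11:15, 12:15-16:30, 17:30-18:00 (add 3h to convert from UTC-3).
Dmitri ∩ Bashir: 08:00-10:15, 12:00-14:45, 15:30-16:30.
Dmitri ∩ Bashir ∩ Esperanza: 08:00-08:30, 08:45-10:15, 12:00-14:45, 15:30-16:30.
Dmitri ∩ Bashir ∩ Esperanza ∩ Maria: 08:00-08:30, 08:45-10:15, 12:00-14:45, 15:30-16:30.
Dmitri ∩ Bashir ∩ Esperanza ∩ Maria ∩ Emeka: 08:15-08:30, 08:45-10:15, 12:15-14:45, 15:30-16:30.
Dmitri ∩ Bashir ∩ Esperanza ∩ Maria ∩ Emeka ∩ Imani: 09:15-10:15, 12:15-14:45, 15:30-16:30.
So the common availability across everyone is 09:15-10:15, 12:15-14:45, 15:30-16:30.

09:15-10:15, 12:15-14:45, 15:30-16:30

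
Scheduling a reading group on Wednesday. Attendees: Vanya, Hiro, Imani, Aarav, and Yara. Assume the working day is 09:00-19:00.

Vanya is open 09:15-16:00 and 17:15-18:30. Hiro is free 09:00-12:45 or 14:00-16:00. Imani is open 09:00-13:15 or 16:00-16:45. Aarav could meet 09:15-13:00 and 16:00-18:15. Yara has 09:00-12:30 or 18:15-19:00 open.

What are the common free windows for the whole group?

Vanya ∩ Hiro: 09:15-12:45, 14:00-16:00.
Vanya ∩ Hiro ∩ Imani: 09:15-12:45.
Vanya ∩ Hiro ∩ Imani ∩ Aarav: 09:15-12:45.
Vanya ∩ Hiro ∩ Imani ∩ Aarav ∩ Yara: 09:15-12:30.

09:15-12:30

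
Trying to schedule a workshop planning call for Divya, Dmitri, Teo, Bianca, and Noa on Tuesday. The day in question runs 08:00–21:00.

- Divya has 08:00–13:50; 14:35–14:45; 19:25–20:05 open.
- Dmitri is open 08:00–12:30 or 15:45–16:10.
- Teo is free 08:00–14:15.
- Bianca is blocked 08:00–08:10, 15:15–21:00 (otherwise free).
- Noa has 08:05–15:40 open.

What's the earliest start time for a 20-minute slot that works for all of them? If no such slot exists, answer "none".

Divya free: 08:00-13:50, 14:35-14:45, 19:25-20:05.
Dmitri free: 08:00-12:30, 15:45-16:10.
Teo free: 08:00-14:15.
Bianca free: 08:10-15:15 (invert busy blocks within the working day).
Noa free: 08:05-15:40.
Divya ∩ Dmitri: 08:00-12:30.
Divya ∩ Dmitri ∩ Teo: 08:00-12:30.
Divya ∩ Dmitri ∩ Teo ∩ Bianca: 08:10-12:30.
Divya ∩ Dmitri ∩ Teo ∩ Bianca ∩ Noa: 08:10-12:30.
So the common availability across everyone is 08:10-12:30.
The first common window of at least 20 minutes is 08:10-12:30, so the earliest start is 08:10.

08:10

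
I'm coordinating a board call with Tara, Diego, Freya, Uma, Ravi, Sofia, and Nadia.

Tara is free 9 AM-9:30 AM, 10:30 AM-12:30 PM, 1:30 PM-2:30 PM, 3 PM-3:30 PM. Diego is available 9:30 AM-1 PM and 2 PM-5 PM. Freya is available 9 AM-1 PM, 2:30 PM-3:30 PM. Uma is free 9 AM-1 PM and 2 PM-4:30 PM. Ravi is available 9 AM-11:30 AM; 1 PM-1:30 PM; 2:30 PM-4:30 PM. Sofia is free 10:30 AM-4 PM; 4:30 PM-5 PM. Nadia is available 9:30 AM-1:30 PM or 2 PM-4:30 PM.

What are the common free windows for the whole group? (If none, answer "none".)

Tara ∩ Diego: 10:30-12:30, 14:00-14:30, 15:00-15:30.
Tara ∩ Diego ∩ Freya: 10:30-12:30, 15:00-15:30.
Tara ∩ Diego ∩ Freya ∩ Uma: 10:30-12:30, 15:00-15:30.
Tara ∩ Diego ∩ Freya ∩ Uma ∩ Ravi: 10:30-11:30, 15:00-15:30.
Tara ∩ Diego ∩ Freya ∩ Uma ∩ Ravi ∩ Sofia: 10:30-11:30, 15:00-15:30.
Tara ∩ Diego ∩ Freya ∩ Uma ∩ Ravi ∩ Sofia ∩ Nadia: 10:30-11:30, 15:00-15:30.

10:30-11:30, 15:00-15:30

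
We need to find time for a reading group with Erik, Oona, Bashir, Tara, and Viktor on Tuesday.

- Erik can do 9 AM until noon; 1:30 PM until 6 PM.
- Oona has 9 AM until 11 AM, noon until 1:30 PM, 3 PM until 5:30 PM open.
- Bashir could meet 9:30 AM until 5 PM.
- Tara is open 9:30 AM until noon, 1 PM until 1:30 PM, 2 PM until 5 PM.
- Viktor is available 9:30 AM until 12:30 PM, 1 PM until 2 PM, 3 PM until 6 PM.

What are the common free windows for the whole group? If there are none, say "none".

Erik ∩ Oona: 09:00-11:00, 15:00-17:30.
Erik ∩ Oona ∩ Bashir: 09:30-11:00, 15:00-17:00.
Erik ∩ Oona ∩ Bashir ∩ Tara: 09:30-11:00, 15:00-17:00.
Erik ∩ Oona ∩ Bashir ∩ Tara ∩ Viktor: 09:30-11:00, 15:00-17:00.

09:30-11:00, 15:00-17:00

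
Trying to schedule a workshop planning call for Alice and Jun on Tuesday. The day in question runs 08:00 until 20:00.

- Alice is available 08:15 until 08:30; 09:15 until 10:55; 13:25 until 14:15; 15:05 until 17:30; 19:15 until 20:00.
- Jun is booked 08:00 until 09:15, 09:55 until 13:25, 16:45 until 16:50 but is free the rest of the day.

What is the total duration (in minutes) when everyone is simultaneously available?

275

Alice free: 08:15-08:30, 09:15-10:55, 13:25-14:15, 15:05-17:30, 19:15-20:00.
Jun free: 09:15-09:55, 13:25-16:45, 16:50-20:00 (invert busy blocks within the working day).
Alice ∩ Jun: 09:15-09:55, 13:25-14:15, 15:05-16:45, 16:50-17:30, 19:15-20:00.
Summing the common windows: 40 + 50 + 100 + 40 + 45 = 275 minutes.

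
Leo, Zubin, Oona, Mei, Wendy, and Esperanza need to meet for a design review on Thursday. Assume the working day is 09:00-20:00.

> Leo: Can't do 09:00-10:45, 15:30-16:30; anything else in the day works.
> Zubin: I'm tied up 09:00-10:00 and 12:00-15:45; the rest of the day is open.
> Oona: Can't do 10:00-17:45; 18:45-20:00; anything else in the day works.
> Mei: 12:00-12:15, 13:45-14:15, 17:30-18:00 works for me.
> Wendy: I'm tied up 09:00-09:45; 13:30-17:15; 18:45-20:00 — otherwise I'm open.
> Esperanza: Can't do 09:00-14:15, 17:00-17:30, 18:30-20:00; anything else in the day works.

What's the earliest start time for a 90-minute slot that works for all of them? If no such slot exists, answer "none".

Leo free: 10:45-15:30, 16:30-20:00 (invert busy blocks within the working day).
Zubin free: 10:00-12:00, 15:45-20:00 (invert busy blocks within the working day).
Oona free: 09:00-10:00, 17:45-18:45 (invert busy blocks within the working day).
Mei free: 12:00-12:15, 13:45-14:15, 17:30-18:00.
Wendy free: 09:45-13:30, 17:15-18:45 (invert busy blocks within the working day).
Esperanza free: 14:15-17:00, 17:30-18:30 (invert busy blocks within the working day).
Leo ∩ Zubin: 10:45-12:00, 16:30-20:00.
Leo ∩ Zubin ∩ Oona: 17:45-18:45.
Leo ∩ Zubin ∩ Oona ∩ Mei: 17:45-18:00.
Leo ∩ Zubin ∩ Oona ∩ Mei ∩ Wendy: 17:45-18:00.
Leo ∩ Zubin ∩ Oona ∩ Mei ∩ Wendy ∩ Esperanza: 17:45-18:00.
Those are the intersection windows.
No common window is at least 90 minutes long.

none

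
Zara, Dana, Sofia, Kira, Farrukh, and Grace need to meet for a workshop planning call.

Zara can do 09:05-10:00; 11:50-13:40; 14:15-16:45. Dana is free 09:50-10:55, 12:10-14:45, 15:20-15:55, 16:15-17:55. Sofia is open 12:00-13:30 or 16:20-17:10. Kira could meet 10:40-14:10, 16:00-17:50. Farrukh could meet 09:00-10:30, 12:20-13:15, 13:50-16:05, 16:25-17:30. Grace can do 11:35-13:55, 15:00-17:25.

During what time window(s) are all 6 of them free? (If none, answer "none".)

12:20-13:15, 16:25-16:45

Zara ∩ Dana: 09:50-10:00, 12:10-13:40, 14:15-14:45, 15:20-15:55, 16:15-16:45.
Zara ∩ Dana ∩ Sofia: 12:10-13:30, 16:20-16:45.
Zara ∩ Dana ∩ Sofia ∩ Kira: 12:10-13:30, 16:20-16:45.
Zara ∩ Dana ∩ Sofia ∩ Kira ∩ Farrukh: 12:20-13:15, 16:25-16:45.
Zara ∩ Dana ∩ Sofia ∩ Kira ∩ Farrukh ∩ Grace: 12:20-13:15, 16:25-16:45.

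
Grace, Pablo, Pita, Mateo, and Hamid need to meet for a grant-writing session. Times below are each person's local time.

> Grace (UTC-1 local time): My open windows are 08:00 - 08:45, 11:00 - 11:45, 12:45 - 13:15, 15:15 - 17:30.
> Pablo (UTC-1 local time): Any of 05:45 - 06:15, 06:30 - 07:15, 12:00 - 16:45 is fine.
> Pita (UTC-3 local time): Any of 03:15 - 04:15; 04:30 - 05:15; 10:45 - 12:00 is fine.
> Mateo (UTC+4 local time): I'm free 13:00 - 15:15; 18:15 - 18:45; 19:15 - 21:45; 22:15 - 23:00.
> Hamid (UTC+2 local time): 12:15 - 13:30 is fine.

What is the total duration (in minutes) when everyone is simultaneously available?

Grace in UTC: 09:00-09:45, 12:00-12:45, 13:45-14:15, 16:15-18:30 (add 1h to convert from UTC-1).
Pablo in UTC: 06:45-07:15, 07:30-08:15, 13:00-17:45 (add 1h to convert from UTC-1).
Pita in UTC: 06:15-07:15, 07:30-08:15, 13:45-15:00 (add 3h to convert from UTC-3).
Mateo in UTC: 09:00-11:15, 14:15-14:45, 15:15-17:45, 18:15-19:00 (subtract 4h to convert from UTC+4).
Hamid in UTC: 10:15-11:30 (subtract 2h to convert from UTC+2).
Grace ∩ Pablo: 13:45-14:15, 16:15-17:45.
Grace ∩ Pablo ∩ Pita: 13:45-14:15.
Grace ∩ Pablo ∩ Pita ∩ Mateo: ∅.
Grace ∩ Pablo ∩ Pita ∩ Mateo ∩ Hamid: ∅.
There is no time when everyone is free.
There is no common window, so the total is 0 minutes.

0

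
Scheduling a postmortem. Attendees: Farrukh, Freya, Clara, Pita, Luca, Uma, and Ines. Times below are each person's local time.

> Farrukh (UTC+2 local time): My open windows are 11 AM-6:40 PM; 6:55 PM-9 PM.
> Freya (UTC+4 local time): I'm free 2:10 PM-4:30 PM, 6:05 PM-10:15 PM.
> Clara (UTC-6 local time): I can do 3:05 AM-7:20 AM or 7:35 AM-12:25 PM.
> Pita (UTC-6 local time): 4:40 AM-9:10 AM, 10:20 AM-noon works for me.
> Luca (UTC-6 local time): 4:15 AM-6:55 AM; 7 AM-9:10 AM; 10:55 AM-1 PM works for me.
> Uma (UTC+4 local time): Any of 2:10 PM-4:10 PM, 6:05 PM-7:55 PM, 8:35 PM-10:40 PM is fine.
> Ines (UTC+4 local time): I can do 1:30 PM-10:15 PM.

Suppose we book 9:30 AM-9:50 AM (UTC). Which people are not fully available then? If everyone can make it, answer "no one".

Farrukh in UTC: 09:00-16:40, 16:55-19:00 (subtract 2h to convert from UTC+2).
Freya in UTC: 10:10-12:30, 14:05-18:15 (subtract 4h to convert from UTC+4).
Clara in UTC: 09:05-13:20, 13:35-18:25 (add 6h to convert from UTC-6).
Pita in UTC: 10:40-15:10, 16:20-18:00 (add 6h to convert from UTC-6).
Luca in UTC: 10:15-12:55, 13:00-15:10, 16:55-19:00 (add 6h to convert from UTC-6).
Uma in UTC: 10:10-12:10, 14:05-15:55, 16:35-18:40 (subtract 4h to convert from UTC+4).
Ines in UTC: 09:30-18:15 (subtract 4h to convert from UTC+4).
Farrukh: free for 09:30-09:50. Freya: not fully free for 09:30-09:50. Clara: free for 09:30-09:50. Pita: not fully free for 09:30-09:50. Luca: not fully free for 09:30-09:50. Uma: not fully free for 09:30-09:50. Ines: free for 09:30-09:50.

Freya, Luca, Pita, Uma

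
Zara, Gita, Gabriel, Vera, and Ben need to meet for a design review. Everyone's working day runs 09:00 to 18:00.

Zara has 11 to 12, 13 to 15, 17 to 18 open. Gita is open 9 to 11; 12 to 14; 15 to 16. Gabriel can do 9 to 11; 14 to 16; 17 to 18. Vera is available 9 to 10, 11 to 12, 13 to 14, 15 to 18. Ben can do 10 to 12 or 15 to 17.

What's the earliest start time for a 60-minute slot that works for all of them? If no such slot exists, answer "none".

none

Zara ∩ Gita: 13:00-14:00.
Zara ∩ Gita ∩ Gabriel: ∅.
Zara ∩ Gita ∩ Gabriel ∩ Vera: ∅.
Zara ∩ Gita ∩ Gabriel ∩ Vera ∩ Ben: ∅.
There is no time when everyone is free.
No common window is at least 60 minutes long.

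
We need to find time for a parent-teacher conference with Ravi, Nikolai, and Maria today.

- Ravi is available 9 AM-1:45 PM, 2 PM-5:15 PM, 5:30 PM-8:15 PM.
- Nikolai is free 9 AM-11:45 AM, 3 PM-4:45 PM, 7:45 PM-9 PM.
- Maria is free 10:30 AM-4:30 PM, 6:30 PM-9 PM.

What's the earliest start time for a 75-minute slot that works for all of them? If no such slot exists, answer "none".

10:30

Ravi ∩ Nikolai: 09:00-11:45, 15:00-16:45, 19:45-20:15.
Ravi ∩ Nikolai ∩ Maria: 10:30-11:45, 15:00-16:30, 19:45-20:15.
So the common availability across everyone is 10:30-11:45, 15:00-16:30, 19:45-20:15.
The first common window of at least 75 minutes is 10:30-11:45, so the earliest start is 10:30.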